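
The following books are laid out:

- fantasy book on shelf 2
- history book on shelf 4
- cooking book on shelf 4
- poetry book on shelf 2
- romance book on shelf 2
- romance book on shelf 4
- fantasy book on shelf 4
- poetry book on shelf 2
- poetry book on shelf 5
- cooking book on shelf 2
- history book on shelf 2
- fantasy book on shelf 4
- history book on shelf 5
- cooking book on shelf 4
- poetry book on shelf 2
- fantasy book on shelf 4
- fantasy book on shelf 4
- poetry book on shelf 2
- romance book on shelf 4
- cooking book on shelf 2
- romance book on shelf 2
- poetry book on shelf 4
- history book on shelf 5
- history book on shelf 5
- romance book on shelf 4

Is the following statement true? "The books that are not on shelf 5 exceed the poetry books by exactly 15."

There are 21 books that are not on shelf 5.
There are 6 poetry books.
The claim requires 21 − 6 (= 15) to equal 15, which holds.

True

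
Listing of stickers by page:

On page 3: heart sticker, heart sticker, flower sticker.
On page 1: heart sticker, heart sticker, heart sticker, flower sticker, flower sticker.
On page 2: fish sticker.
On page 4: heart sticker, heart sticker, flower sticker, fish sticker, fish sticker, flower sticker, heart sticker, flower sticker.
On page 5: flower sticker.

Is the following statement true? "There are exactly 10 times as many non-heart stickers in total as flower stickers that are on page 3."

True

non-heart stickers: 10.
flower stickers on page 3: 1.
The claim requires 10 = 10 × 1 = 10, which holds.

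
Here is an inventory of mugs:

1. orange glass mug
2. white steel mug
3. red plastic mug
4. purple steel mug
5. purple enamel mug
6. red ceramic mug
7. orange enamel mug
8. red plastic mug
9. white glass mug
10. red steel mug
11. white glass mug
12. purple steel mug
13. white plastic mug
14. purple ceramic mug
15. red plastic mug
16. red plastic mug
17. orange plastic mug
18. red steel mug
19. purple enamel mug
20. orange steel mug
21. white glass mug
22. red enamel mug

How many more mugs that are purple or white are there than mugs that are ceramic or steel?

mugs that are purple or white: 10.
mugs that are ceramic or steel: 8.
10 − 8 = 2.

2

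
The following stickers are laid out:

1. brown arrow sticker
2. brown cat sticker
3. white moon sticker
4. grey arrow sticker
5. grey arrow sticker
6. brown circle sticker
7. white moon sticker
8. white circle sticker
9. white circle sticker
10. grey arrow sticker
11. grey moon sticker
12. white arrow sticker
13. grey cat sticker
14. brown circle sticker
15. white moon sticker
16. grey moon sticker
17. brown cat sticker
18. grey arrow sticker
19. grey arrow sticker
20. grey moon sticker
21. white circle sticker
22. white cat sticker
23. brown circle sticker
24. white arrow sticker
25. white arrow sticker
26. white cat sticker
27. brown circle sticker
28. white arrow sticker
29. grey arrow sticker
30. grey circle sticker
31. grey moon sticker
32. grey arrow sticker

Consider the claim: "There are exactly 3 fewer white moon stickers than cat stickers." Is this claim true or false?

False

There are 3 white moon stickers.
There are 5 cat stickers.
The claim requires 5 − 3 (= 2) to equal 3, which does not hold.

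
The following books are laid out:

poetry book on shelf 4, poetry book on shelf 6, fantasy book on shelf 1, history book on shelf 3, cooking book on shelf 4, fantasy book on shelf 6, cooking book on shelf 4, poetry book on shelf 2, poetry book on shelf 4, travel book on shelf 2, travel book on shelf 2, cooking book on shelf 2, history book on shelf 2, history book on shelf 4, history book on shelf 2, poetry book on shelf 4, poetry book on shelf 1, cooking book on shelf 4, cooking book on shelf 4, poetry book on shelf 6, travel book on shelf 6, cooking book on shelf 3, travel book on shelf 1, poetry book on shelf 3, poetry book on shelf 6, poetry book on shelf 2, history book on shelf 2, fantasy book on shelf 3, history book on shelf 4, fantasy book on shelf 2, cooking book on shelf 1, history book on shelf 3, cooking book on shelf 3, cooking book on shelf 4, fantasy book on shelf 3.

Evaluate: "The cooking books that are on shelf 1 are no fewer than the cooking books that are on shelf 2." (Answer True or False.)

True

|cooking books on shelf 1| = 1.
|cooking books on shelf 2| = 1.
The claim requires 1 ≥ 1, which holds.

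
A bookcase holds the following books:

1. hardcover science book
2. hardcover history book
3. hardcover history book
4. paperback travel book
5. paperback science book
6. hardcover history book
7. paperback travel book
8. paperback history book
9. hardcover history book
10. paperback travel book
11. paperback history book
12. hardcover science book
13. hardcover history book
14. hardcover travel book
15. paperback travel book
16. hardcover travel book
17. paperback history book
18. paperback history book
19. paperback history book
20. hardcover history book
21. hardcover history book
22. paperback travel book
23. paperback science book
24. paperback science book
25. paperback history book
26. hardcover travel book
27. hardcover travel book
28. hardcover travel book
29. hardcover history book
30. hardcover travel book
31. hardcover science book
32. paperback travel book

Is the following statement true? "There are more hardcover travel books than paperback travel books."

There are 6 hardcover travel books.
There are 6 paperback travel books.
The claim requires 6 > 6, which does not hold.

False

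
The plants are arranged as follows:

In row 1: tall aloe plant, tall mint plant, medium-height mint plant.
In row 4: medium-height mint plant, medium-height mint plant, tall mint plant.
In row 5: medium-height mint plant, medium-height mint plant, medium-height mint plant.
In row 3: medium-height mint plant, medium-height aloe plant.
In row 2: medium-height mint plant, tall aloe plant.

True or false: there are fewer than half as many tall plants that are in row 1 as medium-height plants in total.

|tall plants in row 1| = 2.
|medium-height plants| = 9.
The claim requires 2 × 2 = 4 < 9, which holds.

True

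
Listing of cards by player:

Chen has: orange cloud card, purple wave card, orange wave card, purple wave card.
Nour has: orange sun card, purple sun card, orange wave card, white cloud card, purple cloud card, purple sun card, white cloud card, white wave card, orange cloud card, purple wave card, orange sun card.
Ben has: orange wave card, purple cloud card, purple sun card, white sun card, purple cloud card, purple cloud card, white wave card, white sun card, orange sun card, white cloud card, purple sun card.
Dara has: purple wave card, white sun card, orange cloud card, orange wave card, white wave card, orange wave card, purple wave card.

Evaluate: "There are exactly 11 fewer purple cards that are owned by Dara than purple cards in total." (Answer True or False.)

|purple cards owned by Dara| = 2.
|purple cards| = 13.
The claim requires 13 − 2 (= 11) to equal 11, which holds.

True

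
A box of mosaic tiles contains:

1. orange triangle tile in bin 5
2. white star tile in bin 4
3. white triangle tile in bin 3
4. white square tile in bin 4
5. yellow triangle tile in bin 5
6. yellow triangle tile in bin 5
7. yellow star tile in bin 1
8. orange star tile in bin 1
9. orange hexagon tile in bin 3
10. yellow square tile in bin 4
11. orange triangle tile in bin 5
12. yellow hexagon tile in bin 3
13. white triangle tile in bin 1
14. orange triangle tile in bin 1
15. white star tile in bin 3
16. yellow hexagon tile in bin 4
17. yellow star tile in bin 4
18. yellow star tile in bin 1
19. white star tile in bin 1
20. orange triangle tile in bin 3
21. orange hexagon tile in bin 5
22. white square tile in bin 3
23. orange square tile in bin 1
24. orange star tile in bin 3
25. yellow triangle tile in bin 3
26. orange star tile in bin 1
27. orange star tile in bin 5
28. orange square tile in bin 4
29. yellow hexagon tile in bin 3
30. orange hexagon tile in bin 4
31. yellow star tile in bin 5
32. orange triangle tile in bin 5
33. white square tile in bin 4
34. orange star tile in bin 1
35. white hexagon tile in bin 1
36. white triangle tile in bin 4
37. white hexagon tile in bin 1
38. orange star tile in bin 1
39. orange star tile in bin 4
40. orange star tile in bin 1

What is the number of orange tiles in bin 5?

5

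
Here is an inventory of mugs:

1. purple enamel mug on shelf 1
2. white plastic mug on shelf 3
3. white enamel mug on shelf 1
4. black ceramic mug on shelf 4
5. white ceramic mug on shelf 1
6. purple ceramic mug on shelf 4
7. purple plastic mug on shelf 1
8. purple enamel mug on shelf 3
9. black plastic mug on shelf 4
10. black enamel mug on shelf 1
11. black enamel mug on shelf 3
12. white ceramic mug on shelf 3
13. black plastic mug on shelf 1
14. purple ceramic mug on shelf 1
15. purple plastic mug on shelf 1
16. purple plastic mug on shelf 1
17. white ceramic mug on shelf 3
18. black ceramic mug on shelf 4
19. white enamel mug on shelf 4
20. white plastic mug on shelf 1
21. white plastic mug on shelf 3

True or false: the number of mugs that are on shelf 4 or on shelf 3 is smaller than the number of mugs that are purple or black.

mugs on shelf 4 or on shelf 3: 11.
mugs that are purple or black: 13.
The claim requires 11 < 13, which holds.

True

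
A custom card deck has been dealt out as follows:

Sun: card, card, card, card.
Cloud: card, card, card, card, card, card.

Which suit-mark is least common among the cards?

sun

Counts by suit-mark: cloud 6, sun 4.
The minimum is 4, held uniquely by sun.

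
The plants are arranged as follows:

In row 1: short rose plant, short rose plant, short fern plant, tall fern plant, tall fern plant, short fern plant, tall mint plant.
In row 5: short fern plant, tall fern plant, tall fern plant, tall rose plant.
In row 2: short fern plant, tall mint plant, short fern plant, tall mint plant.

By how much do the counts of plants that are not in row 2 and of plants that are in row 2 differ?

7

plants that are not in row 2: 11. plants in row 2: 4.
|11 − 4| = 11 − 4 = 7.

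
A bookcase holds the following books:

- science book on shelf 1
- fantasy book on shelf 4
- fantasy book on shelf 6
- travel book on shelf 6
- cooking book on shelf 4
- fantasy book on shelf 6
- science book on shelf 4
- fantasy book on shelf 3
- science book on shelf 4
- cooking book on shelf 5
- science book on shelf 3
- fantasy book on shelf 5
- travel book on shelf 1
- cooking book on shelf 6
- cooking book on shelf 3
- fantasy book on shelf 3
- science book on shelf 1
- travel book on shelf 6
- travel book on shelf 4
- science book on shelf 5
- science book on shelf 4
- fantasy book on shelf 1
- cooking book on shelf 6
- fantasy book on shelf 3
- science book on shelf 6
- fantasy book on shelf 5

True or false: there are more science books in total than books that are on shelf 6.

There are 8 science books.
There are 7 books on shelf 6.
The claim requires 8 > 7, which holds.

True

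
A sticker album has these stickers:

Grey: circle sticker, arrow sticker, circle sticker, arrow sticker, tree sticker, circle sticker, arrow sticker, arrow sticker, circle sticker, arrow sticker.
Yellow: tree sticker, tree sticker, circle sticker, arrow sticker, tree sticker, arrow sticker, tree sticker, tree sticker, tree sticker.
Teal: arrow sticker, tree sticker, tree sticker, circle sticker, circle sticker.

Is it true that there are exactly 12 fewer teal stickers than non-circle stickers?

True

teal stickers: 5.
non-circle stickers: 17.
The claim requires 17 − 5 (= 12) to equal 12, which holds.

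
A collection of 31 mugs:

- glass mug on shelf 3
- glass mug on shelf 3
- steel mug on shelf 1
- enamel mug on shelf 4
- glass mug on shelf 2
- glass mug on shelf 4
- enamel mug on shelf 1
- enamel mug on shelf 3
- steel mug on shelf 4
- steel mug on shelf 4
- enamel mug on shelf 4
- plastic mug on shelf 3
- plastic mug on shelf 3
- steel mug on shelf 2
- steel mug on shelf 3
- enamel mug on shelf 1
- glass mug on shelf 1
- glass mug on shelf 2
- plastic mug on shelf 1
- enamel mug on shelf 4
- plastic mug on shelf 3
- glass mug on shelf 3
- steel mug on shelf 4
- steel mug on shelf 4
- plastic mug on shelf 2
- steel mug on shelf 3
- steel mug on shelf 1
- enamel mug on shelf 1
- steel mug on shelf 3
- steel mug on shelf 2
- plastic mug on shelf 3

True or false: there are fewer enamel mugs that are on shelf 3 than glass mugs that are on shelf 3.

There is 1 enamel mug on shelf 3.
There are 3 glass mugs on shelf 3.
The claim requires 1 < 3, which holds.

True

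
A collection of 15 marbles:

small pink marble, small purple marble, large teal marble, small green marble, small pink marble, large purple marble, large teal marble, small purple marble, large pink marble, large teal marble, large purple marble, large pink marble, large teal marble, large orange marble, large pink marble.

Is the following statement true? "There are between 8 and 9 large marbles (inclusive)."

False

There are 10 large marbles.
The claim requires 8 ≤ 10 ≤ 9, which does not hold.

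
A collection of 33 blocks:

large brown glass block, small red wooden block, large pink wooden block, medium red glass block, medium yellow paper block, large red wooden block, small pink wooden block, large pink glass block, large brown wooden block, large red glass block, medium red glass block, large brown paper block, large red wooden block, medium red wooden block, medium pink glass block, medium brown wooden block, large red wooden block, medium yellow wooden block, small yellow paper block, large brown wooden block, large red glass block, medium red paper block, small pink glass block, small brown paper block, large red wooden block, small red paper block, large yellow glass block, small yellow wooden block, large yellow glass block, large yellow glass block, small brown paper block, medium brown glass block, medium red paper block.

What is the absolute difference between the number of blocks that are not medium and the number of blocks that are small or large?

blocks that are not medium: 23. blocks that are small or large: 23.
|23 − 23| = 23 − 23 = 0.

0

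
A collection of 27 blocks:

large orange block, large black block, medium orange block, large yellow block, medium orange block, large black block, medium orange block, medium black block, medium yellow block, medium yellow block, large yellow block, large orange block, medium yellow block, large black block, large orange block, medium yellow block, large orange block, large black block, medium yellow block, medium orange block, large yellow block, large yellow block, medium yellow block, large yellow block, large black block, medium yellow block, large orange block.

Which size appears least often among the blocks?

Counts by size: large 15, medium 12.
The minimum is 12, held uniquely by medium.

medium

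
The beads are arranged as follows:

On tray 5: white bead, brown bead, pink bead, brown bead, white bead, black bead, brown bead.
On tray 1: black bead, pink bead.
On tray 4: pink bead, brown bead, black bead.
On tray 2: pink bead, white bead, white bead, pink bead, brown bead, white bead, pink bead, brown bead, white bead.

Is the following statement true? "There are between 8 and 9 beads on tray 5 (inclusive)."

False

|beads on tray 5| = 7.
The claim requires 8 ≤ 7 ≤ 9, which does not hold.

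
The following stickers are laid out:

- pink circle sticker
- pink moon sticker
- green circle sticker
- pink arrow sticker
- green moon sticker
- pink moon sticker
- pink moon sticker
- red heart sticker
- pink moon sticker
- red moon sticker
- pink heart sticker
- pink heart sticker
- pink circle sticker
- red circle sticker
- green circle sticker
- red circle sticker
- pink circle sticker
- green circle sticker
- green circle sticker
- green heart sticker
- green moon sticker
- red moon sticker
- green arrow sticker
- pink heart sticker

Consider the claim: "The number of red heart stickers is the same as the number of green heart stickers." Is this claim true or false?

red heart stickers: 1.
green heart stickers: 1.
The claim requires 1 = 1, which holds.

True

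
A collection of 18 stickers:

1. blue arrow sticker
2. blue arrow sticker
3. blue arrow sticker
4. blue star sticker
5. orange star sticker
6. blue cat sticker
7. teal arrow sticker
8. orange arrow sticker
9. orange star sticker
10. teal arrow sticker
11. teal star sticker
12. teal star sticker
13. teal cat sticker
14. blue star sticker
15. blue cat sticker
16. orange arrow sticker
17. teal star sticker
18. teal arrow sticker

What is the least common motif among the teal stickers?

cat

Counts by motif (restricted to teal stickers): star 3, arrow 3, cat 1.
The minimum is 1, held uniquely by cat.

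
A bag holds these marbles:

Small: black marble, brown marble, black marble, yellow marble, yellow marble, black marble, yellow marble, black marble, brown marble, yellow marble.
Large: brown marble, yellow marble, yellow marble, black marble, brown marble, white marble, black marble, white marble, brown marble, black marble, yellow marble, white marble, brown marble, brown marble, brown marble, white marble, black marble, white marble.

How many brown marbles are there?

8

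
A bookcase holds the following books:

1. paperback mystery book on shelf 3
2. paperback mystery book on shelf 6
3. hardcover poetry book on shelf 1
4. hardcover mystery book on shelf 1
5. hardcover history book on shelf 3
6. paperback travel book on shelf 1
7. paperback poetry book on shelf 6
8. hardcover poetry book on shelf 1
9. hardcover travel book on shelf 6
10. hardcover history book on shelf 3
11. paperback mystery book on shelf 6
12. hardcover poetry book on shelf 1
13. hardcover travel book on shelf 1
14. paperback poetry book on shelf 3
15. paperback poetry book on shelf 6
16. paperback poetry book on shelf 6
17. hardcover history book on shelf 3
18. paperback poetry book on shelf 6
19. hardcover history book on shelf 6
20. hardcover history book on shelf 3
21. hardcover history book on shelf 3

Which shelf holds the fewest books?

shelf 1

Counts by shelf: shelf 6→8, shelf 3→7, shelf 1→6.
The minimum is 6, held uniquely by shelf 1.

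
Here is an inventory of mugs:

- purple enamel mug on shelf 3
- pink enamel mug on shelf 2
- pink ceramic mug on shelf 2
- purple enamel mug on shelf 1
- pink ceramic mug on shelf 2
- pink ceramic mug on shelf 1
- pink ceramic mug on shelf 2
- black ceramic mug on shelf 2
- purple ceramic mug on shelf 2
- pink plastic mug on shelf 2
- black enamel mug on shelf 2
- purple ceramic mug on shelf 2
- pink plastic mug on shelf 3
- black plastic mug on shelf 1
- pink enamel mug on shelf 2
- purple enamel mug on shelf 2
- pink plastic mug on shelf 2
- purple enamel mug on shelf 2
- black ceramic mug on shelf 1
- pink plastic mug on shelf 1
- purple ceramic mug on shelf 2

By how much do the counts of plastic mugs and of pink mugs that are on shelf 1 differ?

plastic mugs: 5. pink mugs on shelf 1: 2.
|5 − 2| = 5 − 2 = 3.

3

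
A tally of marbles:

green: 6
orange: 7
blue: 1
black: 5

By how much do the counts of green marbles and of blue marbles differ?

green marbles: 6. blue marbles: 1.
|6 − 1| = 6 − 1 = 5.

5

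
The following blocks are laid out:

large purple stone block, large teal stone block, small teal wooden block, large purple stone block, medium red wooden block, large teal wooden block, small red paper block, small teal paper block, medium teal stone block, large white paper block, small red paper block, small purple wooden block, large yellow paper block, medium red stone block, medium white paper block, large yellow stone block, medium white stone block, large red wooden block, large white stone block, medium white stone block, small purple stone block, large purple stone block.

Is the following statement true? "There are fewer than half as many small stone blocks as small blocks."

There is 1 small stone block.
There are 6 small blocks.
The claim requires 2 × 1 = 2 < 6, which holds.

True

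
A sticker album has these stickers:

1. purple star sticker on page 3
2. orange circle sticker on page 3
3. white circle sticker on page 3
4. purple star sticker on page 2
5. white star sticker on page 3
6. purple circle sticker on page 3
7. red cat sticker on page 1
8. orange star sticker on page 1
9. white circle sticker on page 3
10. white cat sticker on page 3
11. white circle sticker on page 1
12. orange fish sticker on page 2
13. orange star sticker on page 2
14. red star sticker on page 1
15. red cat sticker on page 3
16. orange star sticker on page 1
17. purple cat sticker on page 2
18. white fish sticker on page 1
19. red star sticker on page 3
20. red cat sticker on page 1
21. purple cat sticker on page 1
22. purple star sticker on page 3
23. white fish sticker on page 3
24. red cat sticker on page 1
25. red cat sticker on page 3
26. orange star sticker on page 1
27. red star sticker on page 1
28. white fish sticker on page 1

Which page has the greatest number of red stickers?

page 1

Counts by page (restricted to red stickers): page 1→5, page 3→3, page 2→0.
The maximum is 5, held uniquely by page 1.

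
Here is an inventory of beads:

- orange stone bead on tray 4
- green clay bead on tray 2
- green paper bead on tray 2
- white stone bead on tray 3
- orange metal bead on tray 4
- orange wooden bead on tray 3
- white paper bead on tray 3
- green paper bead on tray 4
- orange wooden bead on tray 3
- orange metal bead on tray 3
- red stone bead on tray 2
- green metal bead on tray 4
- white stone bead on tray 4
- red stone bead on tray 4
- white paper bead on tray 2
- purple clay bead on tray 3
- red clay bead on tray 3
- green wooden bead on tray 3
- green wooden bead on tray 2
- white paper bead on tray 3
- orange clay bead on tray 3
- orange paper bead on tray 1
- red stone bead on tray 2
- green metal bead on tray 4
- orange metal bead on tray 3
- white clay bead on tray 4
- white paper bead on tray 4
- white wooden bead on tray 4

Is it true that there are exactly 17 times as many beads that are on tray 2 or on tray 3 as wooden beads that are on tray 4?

True

There are 17 beads on tray 2 or on tray 3.
There is 1 wooden bead on tray 4.
The claim requires 17 = 17 × 1 = 17, which holds.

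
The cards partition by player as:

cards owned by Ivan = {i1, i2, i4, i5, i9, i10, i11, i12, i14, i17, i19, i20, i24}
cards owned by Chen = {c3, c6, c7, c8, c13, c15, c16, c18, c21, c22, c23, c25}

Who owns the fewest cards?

Chen

Counts by player: Ivan→13, Chen→12.
The minimum is 12, held uniquely by Chen.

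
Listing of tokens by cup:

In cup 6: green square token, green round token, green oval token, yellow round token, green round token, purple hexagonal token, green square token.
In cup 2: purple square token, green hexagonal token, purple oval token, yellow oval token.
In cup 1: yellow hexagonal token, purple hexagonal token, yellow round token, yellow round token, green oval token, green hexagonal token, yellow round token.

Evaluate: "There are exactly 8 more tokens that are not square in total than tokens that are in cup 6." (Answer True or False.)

True

There are 15 tokens that are not square.
There are 7 tokens in cup 6.
The claim requires 15 − 7 (= 8) to equal 8, which holds.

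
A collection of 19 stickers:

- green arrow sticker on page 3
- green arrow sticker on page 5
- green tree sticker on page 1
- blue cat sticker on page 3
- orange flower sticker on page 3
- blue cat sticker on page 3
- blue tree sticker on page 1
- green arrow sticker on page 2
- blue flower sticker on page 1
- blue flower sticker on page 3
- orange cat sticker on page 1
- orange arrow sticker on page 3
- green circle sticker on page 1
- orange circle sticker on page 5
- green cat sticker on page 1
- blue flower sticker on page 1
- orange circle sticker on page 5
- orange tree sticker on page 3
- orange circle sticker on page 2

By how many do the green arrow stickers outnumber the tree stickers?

green arrow stickers: 3.
tree stickers: 3.
3 − 3 = 0.

0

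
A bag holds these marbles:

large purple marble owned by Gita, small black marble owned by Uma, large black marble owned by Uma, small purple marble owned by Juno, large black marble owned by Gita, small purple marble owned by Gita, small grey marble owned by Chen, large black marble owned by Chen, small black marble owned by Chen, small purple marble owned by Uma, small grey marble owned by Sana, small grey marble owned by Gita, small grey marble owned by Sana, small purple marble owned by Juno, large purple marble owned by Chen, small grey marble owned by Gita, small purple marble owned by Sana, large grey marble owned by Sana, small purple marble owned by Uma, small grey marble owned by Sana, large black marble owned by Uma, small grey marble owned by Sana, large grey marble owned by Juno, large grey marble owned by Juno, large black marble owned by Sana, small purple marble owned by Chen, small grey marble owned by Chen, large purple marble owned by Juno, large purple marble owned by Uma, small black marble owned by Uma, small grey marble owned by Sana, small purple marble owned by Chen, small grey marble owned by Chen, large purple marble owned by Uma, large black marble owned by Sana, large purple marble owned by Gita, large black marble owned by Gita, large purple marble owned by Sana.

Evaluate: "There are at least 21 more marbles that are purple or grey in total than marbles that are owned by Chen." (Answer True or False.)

False

marbles that are purple or grey: 28.
marbles owned by Chen: 8.
The claim requires 28 − 8 = 20 ≥ 21, which does not hold.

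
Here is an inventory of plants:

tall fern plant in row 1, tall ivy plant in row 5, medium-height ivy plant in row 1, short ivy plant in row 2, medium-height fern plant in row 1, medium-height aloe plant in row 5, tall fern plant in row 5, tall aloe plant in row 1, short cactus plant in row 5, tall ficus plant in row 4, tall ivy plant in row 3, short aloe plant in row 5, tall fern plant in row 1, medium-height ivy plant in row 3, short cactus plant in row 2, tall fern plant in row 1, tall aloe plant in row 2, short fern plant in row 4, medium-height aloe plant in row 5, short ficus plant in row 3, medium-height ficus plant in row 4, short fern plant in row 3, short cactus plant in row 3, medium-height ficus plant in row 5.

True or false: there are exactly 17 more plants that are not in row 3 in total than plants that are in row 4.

False

plants that are not in row 3: 19.
plants in row 4: 3.
The claim requires 19 − 3 (= 16) to equal 17, which does not hold.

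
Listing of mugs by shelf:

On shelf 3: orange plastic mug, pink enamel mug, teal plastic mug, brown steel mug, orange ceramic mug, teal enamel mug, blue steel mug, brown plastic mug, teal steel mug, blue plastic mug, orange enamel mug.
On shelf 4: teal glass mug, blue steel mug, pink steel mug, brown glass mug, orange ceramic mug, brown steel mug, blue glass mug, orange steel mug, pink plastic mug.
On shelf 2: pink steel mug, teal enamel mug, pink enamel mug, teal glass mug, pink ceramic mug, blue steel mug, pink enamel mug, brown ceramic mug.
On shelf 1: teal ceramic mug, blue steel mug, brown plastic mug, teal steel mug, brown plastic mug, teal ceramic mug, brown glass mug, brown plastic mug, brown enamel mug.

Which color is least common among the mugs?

orange

Counts by color: brown 10, teal 9, pink 7, blue 6, orange 5.
The minimum is 5, held uniquely by orange.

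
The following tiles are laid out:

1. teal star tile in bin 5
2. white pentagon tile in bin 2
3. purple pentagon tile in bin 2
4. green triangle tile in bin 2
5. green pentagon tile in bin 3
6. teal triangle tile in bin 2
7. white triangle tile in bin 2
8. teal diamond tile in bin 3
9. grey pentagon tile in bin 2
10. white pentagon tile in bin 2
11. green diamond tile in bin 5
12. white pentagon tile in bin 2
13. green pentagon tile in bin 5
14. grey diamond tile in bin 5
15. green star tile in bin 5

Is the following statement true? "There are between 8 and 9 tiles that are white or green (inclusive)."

True

tiles that are white or green: 9.
The claim requires 8 ≤ 9 ≤ 9, which holds.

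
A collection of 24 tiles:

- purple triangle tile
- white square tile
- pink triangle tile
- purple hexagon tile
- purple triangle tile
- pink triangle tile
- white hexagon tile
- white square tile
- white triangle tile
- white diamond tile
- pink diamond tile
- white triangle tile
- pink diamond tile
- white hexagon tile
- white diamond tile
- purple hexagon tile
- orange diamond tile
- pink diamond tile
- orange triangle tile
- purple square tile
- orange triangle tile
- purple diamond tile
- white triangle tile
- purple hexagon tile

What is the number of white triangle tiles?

3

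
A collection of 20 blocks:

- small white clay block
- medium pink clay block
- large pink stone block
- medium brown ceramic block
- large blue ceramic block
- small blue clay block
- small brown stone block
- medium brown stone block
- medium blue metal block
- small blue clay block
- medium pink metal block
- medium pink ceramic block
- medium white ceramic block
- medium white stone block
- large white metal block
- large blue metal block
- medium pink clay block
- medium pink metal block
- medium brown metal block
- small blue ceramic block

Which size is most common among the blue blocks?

small

Counts by size (restricted to blue blocks): small 3, large 2, medium 1.
The maximum is 3, held uniquely by small.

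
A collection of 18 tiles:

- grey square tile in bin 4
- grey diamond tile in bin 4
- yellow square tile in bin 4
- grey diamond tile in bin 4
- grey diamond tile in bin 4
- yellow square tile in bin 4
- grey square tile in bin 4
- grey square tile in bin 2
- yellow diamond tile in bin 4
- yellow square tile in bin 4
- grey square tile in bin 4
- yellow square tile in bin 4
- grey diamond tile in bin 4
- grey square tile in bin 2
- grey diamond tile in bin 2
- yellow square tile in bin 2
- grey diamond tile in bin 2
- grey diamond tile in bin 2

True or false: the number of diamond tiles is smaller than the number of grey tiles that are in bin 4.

False

diamond tiles: 8.
grey tiles in bin 4: 7.
The claim requires 8 < 7, which does not hold.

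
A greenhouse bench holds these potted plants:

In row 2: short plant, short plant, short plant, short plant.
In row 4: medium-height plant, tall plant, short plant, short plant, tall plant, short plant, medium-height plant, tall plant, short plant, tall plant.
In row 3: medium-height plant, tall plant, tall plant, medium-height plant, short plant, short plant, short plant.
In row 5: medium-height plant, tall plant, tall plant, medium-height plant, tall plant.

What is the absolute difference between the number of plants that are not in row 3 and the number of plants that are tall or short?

1

plants that are not in row 3: 19. plants that are tall or short: 20.
|19 − 20| = 20 − 19 = 1.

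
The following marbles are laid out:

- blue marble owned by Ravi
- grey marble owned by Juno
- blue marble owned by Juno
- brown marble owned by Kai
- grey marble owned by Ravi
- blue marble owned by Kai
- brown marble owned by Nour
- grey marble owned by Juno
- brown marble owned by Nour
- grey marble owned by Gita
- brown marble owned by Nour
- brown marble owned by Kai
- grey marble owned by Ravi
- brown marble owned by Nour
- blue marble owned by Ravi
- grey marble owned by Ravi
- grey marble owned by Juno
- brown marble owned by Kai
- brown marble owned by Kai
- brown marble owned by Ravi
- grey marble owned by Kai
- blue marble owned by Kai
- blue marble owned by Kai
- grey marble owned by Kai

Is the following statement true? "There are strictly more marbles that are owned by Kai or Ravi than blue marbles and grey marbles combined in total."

False

|marbles owned by Kai or Ravi| = 15.
blue marbles: 6; grey marbles: 9; combined: 6 + 9 = 15.
The claim requires 15 > 15, which does not hold.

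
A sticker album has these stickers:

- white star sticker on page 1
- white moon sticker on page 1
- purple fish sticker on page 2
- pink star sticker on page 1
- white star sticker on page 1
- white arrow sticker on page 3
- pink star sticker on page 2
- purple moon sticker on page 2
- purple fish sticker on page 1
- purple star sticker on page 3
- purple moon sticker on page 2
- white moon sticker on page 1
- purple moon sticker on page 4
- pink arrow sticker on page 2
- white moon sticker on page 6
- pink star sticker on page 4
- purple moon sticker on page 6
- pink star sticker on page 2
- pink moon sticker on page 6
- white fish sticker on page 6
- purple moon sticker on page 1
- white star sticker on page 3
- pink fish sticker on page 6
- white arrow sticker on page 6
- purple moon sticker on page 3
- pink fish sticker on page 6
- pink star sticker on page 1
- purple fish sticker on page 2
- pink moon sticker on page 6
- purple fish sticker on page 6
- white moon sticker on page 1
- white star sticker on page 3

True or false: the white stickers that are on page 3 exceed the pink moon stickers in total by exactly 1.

True

white stickers on page 3: 3.
pink moon stickers: 2.
The claim requires 3 − 2 (= 1) to equal 1, which holds.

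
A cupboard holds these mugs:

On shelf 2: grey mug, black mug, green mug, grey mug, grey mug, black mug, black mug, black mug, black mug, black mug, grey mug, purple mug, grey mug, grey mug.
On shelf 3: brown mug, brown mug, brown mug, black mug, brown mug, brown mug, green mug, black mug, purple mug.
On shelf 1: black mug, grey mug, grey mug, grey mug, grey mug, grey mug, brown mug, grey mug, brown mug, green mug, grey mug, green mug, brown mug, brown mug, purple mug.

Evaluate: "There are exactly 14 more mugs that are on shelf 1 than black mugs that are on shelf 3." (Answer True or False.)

|mugs on shelf 1| = 15.
|black mugs on shelf 3| = 2.
The claim requires 15 − 2 (= 13) to equal 14, which does not hold.

False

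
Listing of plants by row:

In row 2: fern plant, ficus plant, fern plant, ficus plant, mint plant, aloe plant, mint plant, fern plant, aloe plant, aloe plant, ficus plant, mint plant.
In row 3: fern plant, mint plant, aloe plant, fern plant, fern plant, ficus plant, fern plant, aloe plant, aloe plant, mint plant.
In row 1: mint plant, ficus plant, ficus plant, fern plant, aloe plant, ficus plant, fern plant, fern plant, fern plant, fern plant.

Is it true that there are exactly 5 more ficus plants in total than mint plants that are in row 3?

True

|ficus plants| = 7.
|mint plants in row 3| = 2.
The claim requires 7 − 2 (= 5) to equal 5, which holds.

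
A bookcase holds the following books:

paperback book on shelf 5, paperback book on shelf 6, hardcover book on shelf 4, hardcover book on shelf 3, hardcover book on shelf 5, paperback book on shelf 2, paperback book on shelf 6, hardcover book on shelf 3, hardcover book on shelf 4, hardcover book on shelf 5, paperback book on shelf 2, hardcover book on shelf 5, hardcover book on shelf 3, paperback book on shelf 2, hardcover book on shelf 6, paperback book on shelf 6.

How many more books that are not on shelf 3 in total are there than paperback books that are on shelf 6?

books that are not on shelf 3: 13.
paperback books on shelf 6: 3.
13 − 3 = 10.

10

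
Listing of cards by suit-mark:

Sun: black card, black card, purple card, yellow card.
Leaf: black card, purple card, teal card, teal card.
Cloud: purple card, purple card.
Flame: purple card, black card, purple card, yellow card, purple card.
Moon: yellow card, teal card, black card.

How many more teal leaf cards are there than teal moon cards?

1

teal leaf cards: 2.
teal moon cards: 1.
2 − 1 = 1.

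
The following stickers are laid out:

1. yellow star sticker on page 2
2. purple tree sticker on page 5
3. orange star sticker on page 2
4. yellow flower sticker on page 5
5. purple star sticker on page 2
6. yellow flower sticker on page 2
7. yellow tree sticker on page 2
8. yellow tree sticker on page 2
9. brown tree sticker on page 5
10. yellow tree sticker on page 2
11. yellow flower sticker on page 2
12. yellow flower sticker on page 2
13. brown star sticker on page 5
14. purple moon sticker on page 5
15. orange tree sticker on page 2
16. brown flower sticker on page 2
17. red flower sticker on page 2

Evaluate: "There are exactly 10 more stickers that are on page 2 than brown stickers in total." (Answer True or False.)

stickers on page 2: 12.
brown stickers: 3.
The claim requires 12 − 3 (= 9) to equal 10, which does not hold.

False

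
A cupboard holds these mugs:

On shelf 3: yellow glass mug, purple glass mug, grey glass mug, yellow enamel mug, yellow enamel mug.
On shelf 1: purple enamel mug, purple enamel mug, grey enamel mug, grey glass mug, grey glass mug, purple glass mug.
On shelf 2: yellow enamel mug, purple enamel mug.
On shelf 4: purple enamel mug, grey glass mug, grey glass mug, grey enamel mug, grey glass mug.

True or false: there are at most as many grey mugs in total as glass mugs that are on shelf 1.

grey mugs: 8.
glass mugs on shelf 1: 3.
The claim requires 8 ≤ 3, which does not hold.

False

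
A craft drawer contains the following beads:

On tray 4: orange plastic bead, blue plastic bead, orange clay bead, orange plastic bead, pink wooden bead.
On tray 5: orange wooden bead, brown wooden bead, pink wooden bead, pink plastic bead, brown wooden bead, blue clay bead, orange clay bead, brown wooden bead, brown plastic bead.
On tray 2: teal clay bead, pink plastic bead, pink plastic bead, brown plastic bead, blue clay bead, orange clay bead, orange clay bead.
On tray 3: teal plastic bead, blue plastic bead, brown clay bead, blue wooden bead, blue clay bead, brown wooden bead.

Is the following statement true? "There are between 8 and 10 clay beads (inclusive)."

True

There are 9 clay beads.
The claim requires 8 ≤ 9 ≤ 10, which holds.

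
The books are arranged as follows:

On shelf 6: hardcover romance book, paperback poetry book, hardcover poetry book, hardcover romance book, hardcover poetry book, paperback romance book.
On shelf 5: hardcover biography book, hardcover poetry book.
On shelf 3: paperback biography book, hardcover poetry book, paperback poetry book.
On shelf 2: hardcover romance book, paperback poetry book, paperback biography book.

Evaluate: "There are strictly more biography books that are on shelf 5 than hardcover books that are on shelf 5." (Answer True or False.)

biography books on shelf 5: 1.
hardcover books on shelf 5: 2.
The claim requires 1 > 2, which does not hold.

False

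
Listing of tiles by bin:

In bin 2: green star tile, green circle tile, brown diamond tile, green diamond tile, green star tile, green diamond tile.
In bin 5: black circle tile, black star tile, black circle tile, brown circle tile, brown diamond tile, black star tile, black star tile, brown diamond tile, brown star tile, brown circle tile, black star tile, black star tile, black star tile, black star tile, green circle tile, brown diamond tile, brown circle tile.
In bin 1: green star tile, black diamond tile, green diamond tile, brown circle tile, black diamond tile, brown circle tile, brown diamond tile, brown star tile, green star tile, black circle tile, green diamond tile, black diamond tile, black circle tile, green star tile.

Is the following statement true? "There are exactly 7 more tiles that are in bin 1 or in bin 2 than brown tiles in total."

tiles in bin 1 or in bin 2: 20.
brown tiles: 12.
The claim requires 20 − 12 (= 8) to equal 7, which does not hold.

False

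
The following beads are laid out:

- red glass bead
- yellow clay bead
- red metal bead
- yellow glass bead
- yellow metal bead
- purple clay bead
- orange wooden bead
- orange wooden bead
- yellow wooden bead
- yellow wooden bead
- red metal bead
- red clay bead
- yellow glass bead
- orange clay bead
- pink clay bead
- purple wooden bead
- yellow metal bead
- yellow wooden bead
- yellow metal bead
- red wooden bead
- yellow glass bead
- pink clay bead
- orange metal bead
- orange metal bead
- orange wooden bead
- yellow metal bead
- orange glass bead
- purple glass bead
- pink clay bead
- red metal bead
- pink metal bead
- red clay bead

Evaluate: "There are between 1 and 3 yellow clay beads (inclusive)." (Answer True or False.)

|yellow clay beads| = 1.
The claim requires 1 ≤ 1 ≤ 3, which holds.

True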